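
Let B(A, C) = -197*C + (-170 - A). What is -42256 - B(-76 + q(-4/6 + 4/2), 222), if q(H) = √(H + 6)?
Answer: 1572 + √66/3 ≈ 1574.7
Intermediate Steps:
q(H) = √(6 + H)
B(A, C) = -170 - A - 197*C
-42256 - B(-76 + q(-4/6 + 4/2), 222) = -42256 - (-170 - (-76 + √(6 + (-4/6 + 4/2))) - 197*222) = -42256 - (-170 - (-76 + √(6 + (-4*⅙ + 4*(½)))) - 43734) = -42256 - (-170 - (-76 + √(6 + (-⅔ + 2))) - 43734) = -42256 - (-170 - (-76 + √(6 + 4/3)) - 43734) = -42256 - (-170 - (-76 + √(22/3)) - 43734) = -42256 - (-170 - (-76 + √66/3) - 43734) = -42256 - (-170 + (76 - √66/3) - 43734) = -42256 - (-43828 - √66/3) = -42256 + (43828 + √66/3) = 1572 + √66/3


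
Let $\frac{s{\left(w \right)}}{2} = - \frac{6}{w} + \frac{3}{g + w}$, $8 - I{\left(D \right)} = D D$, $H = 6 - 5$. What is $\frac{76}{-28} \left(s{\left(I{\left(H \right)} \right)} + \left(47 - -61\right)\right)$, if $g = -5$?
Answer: $- \frac{14535}{49} \approx -296.63$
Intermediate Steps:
$H = 1$
$I{\left(D \right)} = 8 - D^{2}$ ($I{\left(D \right)} = 8 - D D = 8 - D^{2}$)
$s{\left(w \right)} = - \frac{12}{w} + \frac{6}{-5 + w}$ ($s{\left(w \right)} = 2 \left(- \frac{6}{w} + \frac{3}{-5 + w}\right) = - \frac{12}{w} + \frac{6}{-5 + w}$)
$\frac{76}{-28} \left(s{\left(I{\left(H \right)} \right)} + \left(47 - -61\right)\right) = \frac{76}{-28} \left(\frac{6 \left(10 - \left(8 - 1^{2}\right)\right)}{\left(8 - 1^{2}\right) \left(-5 + \left(8 - 1^{2}\right)\right)} + \left(47 - -61\right)\right) = 76 \left(- \frac{1}{28}\right) \left(\frac{6 \left(10 - \left(8 - 1\right)\right)}{\left(8 - 1\right) \left(-5 + \left(8 - 1\right)\right)} + \left(47 + 61\right)\right) = - \frac{19 \left(\frac{6 \left(10 - \left(8 - 1\right)\right)}{\left(8 - 1\right) \left(-5 + \left(8 - 1\right)\right)} + 108\right)}{7} = - \frac{19 \left(\frac{6 \left(10 - 7\right)}{7 \left(-5 + 7\right)} + 108\right)}{7} = - \frac{19 \left(6 \cdot \frac{1}{7} \cdot \frac{1}{2} \left(10 - 7\right) + 108\right)}{7} = - \frac{19 \left(6 \cdot \frac{1}{7} \cdot \frac{1}{2} \cdot 3 + 108\right)}{7} = - \frac{19 \left(\frac{9}{7} + 108\right)}{7} = \left(- \frac{19}{7}\right) \frac{765}{7} = - \frac{14535}{49}$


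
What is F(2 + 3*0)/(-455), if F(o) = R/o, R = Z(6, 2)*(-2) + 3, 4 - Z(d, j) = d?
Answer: -1/130 ≈ -0.0076923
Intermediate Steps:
Z(d, j) = 4 - d
R = 7 (R = (4 - 1*6)*(-2) + 3 = (4 - 6)*(-2) + 3 = -2*(-2) + 3 = 4 + 3 = 7)
F(o) = 7/o
F(2 + 3*0)/(-455) = (7/(2 + 3*0))/(-455) = -1/(65*(2 + 0)) = -1/(65*2) = -1/455*7/2 = -1/130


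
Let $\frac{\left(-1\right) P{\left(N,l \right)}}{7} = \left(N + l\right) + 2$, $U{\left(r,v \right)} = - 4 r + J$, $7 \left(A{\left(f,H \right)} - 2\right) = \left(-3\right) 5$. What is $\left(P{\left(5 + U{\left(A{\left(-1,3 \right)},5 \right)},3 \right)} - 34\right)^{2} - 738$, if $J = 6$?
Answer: $21762$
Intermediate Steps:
$A{\left(f,H \right)} = - \frac{1}{7}$ ($A{\left(f,H \right)} = 2 + \frac{\left(-3\right) 5}{7} = 2 + \frac{1}{7} \left(-15\right) = 2 - \frac{15}{7} = - \frac{1}{7}$)
$U{\left(r,v \right)} = 6 - 4 r$ ($U{\left(r,v \right)} = - 4 r + 6 = 6 - 4 r$)
$P{\left(N,l \right)} = -14 - 7 N - 7 l$ ($P{\left(N,l \right)} = - 7 \left(\left(N + l\right) + 2\right) = - 7 \left(2 + N + l\right) = -14 - 7 N - 7 l$)
$\left(P{\left(5 + U{\left(A{\left(-1,3 \right)},5 \right)},3 \right)} - 34\right)^{2} - 738 = \left(\left(-14 - 7 \left(5 + \left(6 - - \frac{4}{7}\right)\right) - 21\right) - 34\right)^{2} - 738 = \left(\left(-14 - 7 \left(5 + \left(6 + \frac{4}{7}\right)\right) - 21\right) - 34\right)^{2} - 738 = \left(\left(-14 - 7 \left(5 + \frac{46}{7}\right) - 21\right) - 34\right)^{2} - 738 = \left(\left(-14 - 81 - 21\right) - 34\right)^{2} - 738 = \left(-116 - 34\right)^{2} - 738 = \left(-150\right)^{2} - 738 = 22500 - 738 = 21762$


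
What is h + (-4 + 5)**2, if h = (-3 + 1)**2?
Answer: 5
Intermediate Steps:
h = 4 (h = (-2)**2 = 4)
h + (-4 + 5)**2 = 4 + (-4 + 5)**2 = 4 + 1**2 = 4 + 1 = 5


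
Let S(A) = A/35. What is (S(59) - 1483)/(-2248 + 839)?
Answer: 51846/49315 ≈ 1.0513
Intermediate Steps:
S(A) = A/35 (S(A) = A*(1/35) = A/35)
(S(59) - 1483)/(-2248 + 839) = ((1/35)*59 - 1483)/(-2248 + 839) = (59/35 - 1483)/(-1409) = -51846/35*(-1/1409) = 51846/49315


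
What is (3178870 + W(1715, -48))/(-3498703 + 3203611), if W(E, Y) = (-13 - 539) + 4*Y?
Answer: -227009/21078 ≈ -10.770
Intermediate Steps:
W(E, Y) = -552 + 4*Y
(3178870 + W(1715, -48))/(-3498703 + 3203611) = (3178870 + (-552 + 4*(-48)))/(-3498703 + 3203611) = (3178870 + (-552 - 192))/(-295092) = (3178870 - 744)*(-1/295092) = 3178126*(-1/295092) = -227009/21078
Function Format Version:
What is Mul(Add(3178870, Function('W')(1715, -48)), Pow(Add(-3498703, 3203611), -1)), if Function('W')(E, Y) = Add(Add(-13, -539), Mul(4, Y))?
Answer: Rational(-227009, 21078) ≈ -10.770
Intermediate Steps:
Function('W')(E, Y) = Add(-552, Mul(4, Y))
Mul(Add(3178870, Function('W')(1715, -48)), Pow(Add(-3498703, 3203611), -1)) = Mul(Add(3178870, Add(-552, Mul(4, -48))), Pow(Add(-3498703, 3203611), -1)) = Mul(Add(3178870, Add(-552, -192)), Pow(-295092, -1)) = Mul(Add(3178870, -744), Rational(-1, 295092)) = Mul(3178126, Rational(-1, 295092)) = Rational(-227009, 21078)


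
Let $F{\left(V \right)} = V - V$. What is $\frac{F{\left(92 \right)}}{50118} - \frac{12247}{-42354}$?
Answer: $\frac{12247}{42354} \approx 0.28916$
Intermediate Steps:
$F{\left(V \right)} = 0$
$\frac{F{\left(92 \right)}}{50118} - \frac{12247}{-42354} = \frac{0}{50118} - \frac{12247}{-42354} = 0 \cdot \frac{1}{50118} - - \frac{12247}{42354} = 0 + \frac{12247}{42354} = \frac{12247}{42354}$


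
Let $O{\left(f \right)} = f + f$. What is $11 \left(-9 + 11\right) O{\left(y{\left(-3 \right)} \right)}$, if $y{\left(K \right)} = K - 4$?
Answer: $-308$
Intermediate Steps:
$y{\left(K \right)} = -4 + K$
$O{\left(f \right)} = 2 f$
$11 \left(-9 + 11\right) O{\left(y{\left(-3 \right)} \right)} = 11 \left(-9 + 11\right) 2 \left(-4 - 3\right) = 11 \cdot 2 \cdot 2 \left(-7\right) = 22 \left(-14\right) = -308$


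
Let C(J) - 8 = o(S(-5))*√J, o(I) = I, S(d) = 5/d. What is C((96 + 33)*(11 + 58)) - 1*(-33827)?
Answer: 33835 - 3*√989 ≈ 33741.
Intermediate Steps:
C(J) = 8 - √J (C(J) = 8 + (5/(-5))*√J = 8 + (5*(-⅕))*√J = 8 - √J)
C((96 + 33)*(11 + 58)) - 1*(-33827) = (8 - √((96 + 33)*(11 + 58))) - 1*(-33827) = (8 - √(129*69)) + 33827 = (8 - √8901) + 33827 = (8 - 3*√989) + 33827 = 33835 - 3*√989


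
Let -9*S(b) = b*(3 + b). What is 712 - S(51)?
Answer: 1018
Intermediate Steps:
S(b) = -b*(3 + b)/9
712 - S(51) = 712 - (-1)*51*(3 + 51)/9 = 712 - (-1)*51*54/9 = 712 - 1*(-306) = 712 + 306 = 1018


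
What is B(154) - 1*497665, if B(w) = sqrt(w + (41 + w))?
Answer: -497665 + sqrt(349) ≈ -4.9765e+5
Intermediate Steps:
B(w) = sqrt(41 + 2*w)
B(154) - 1*497665 = sqrt(41 + 2*154) - 1*497665 = sqrt(41 + 308) - 497665 = sqrt(349) - 497665 = -497665 + sqrt(349)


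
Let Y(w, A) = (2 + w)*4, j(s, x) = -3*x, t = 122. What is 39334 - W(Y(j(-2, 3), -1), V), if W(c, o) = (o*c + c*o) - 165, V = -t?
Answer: 32667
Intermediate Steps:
Y(w, A) = 8 + 4*w
V = -122 (V = -1*122 = -122)
W(c, o) = -165 + 2*c*o (W(c, o) = (c*o + c*o) - 165 = 2*c*o - 165 = -165 + 2*c*o)
39334 - W(Y(j(-2, 3), -1), V) = 39334 - (-165 + 2*(8 + 4*(-3*3))*(-122)) = 39334 - (-165 + 2*(8 + 4*(-9))*(-122)) = 39334 - (-165 + 2*(8 - 36)*(-122)) = 39334 - (-165 + 2*(-28)*(-122)) = 39334 - (-165 + 6832) = 39334 - 1*6667 = 39334 - 6667 = 32667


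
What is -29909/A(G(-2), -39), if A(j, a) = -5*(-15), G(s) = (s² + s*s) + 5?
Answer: -29909/75 ≈ -398.79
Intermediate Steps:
G(s) = 5 + 2*s² (G(s) = (s² + s²) + 5 = 2*s² + 5 = 5 + 2*s²)
A(j, a) = 75
-29909/A(G(-2), -39) = -29909/75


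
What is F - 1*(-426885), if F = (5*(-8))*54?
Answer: 424725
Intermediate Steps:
F = -2160 (F = -40*54 = -2160)
F - 1*(-426885) = -2160 - 1*(-426885) = -2160 + 426885 = 424725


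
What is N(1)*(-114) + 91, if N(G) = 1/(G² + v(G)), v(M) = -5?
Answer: 239/2 ≈ 119.50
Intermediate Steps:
N(G) = 1/(-5 + G²) (N(G) = 1/(G² - 5) = 1/(-5 + G²))
N(1)*(-114) + 91 = -114/(-5 + 1²) + 91 = -114/(-5 + 1) + 91 = -114/(-4) + 91 = -¼*(-114) + 91 = 57/2 + 91 = 239/2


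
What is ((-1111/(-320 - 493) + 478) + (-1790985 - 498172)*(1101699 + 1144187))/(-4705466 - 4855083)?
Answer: 4179783939647201/7772726337 ≈ 5.3775e+5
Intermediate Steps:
((-1111/(-320 - 493) + 478) + (-1790985 - 498172)*(1101699 + 1144187))/(-4705466 - 4855083) = ((-1111/(-813) + 478) - 2289157*2245886)/(-9560549) = ((-1111*(-1/813) + 478) - 5141185658102)*(-1/9560549) = ((1111/813 + 478) - 5141185658102)*(-1/9560549) = (389725/813 - 5141185658102)*(-1/9560549) = -4179783939647201/813*(-1/9560549) = 4179783939647201/7772726337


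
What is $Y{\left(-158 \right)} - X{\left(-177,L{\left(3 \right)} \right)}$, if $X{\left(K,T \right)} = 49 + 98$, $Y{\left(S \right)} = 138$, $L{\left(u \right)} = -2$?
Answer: $-9$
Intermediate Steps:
$X{\left(K,T \right)} = 147$
$Y{\left(-158 \right)} - X{\left(-177,L{\left(3 \right)} \right)} = 138 - 147 = -9$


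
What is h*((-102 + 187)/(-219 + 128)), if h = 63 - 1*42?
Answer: -255/13 ≈ -19.615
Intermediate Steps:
h = 21 (h = 63 - 42 = 21)
h*((-102 + 187)/(-219 + 128)) = 21*((-102 + 187)/(-219 + 128)) = 21*(85/(-91)) = 21*(85*(-1/91)) = 21*(-85/91) = -255/13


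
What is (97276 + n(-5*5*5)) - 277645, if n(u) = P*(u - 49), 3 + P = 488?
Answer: -264759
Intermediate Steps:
P = 485 (P = -3 + 488 = 485)
n(u) = -23765 + 485*u (n(u) = 485*(u - 49) = 485*(-49 + u) = -23765 + 485*u)
(97276 + n(-5*5*5)) - 277645 = (97276 + (-23765 + 485*(-5*5*5))) - 277645 = (97276 + (-23765 + 485*(-25*5))) - 277645 = (97276 + (-23765 + 485*(-125))) - 277645 = (97276 + (-23765 - 60625)) - 277645 = (97276 - 84390) - 277645 = 12886 - 277645 = -264759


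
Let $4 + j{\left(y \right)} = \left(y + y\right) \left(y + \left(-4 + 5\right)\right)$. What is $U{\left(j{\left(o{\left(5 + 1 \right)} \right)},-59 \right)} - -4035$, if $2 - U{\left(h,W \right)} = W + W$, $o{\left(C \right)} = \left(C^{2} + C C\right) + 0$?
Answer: $4155$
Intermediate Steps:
$o{\left(C \right)} = 2 C^{2}$ ($o{\left(C \right)} = \left(C^{2} + C^{2}\right) + 0 = 2 C^{2} + 0 = 2 C^{2}$)
$j{\left(y \right)} = -4 + 2 y \left(1 + y\right)$ ($j{\left(y \right)} = -4 + \left(y + y\right) \left(y + \left(-4 + 5\right)\right) = -4 + 2 y \left(y + 1\right) = -4 + 2 y \left(1 + y\right)$)
$U{\left(h,W \right)} = 2 - 2 W$ ($U{\left(h,W \right)} = 2 - \left(W + W\right) = 2 - 2 W$)
$U{\left(j{\left(o{\left(5 + 1 \right)} \right)},-59 \right)} - -4035 = \left(2 - -118\right) - -4035 = \left(2 + 118\right) + 4035 = 120 + 4035 = 4155$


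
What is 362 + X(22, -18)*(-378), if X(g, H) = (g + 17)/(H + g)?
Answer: -6647/2 ≈ -3323.5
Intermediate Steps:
X(g, H) = (17 + g)/(H + g)
362 + X(22, -18)*(-378) = 362 + ((17 + 22)/(-18 + 22))*(-378) = 362 + (39/4)*(-378) = 362 - 7371/2 = -6647/2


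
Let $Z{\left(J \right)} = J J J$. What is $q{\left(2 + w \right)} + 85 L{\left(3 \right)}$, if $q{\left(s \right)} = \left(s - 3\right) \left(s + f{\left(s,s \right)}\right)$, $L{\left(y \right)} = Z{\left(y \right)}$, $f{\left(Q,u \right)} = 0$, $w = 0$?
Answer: $2293$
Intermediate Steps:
$Z{\left(J \right)} = J^{3}$ ($Z{\left(J \right)} = J^{2} J = J^{3}$)
$L{\left(y \right)} = y^{3}$
$q{\left(s \right)} = s \left(-3 + s\right)$ ($q{\left(s \right)} = \left(s - 3\right) \left(s + 0\right) = \left(-3 + s\right) s = s \left(-3 + s\right)$)
$q{\left(2 + w \right)} + 85 L{\left(3 \right)} = \left(2 + 0\right) \left(-3 + \left(2 + 0\right)\right) + 85 \cdot 3^{3} = 2 \left(-3 + 2\right) + 85 \cdot 27 = 2 \left(-1\right) + 2295 = -2 + 2295 = 2293$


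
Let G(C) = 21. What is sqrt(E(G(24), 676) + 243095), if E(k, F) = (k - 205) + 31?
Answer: 7*sqrt(4958) ≈ 492.89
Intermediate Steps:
E(k, F) = -174 + k (E(k, F) = (-205 + k) + 31 = -174 + k)
sqrt(E(G(24), 676) + 243095) = sqrt((-174 + 21) + 243095) = sqrt(-153 + 243095) = sqrt(242942) = 7*sqrt(4958)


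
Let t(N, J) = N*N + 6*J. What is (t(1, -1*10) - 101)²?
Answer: 25600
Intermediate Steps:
t(N, J) = N² + 6*J
(t(1, -1*10) - 101)² = ((1² + 6*(-1*10)) - 101)² = ((1 + 6*(-10)) - 101)² = ((1 - 60) - 101)² = (-59 - 101)² = (-160)² = 25600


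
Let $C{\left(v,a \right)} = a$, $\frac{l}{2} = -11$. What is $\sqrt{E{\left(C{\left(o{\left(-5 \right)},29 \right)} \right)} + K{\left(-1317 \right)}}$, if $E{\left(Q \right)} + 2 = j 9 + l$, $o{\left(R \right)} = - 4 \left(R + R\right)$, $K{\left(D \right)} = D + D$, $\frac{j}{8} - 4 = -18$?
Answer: $i \sqrt{3666} \approx 60.547 i$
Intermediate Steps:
$l = -22$ ($l = 2 \left(-11\right) = -22$)
$j = -112$ ($j = 32 + 8 \left(-18\right) = 32 - 144 = -112$)
$K{\left(D \right)} = 2 D$
$o{\left(R \right)} = - 8 R$ ($o{\left(R \right)} = - 4 \cdot 2 R = - 8 R$)
$E{\left(Q \right)} = -1032$ ($E{\left(Q \right)} = -2 - 1030 = -1032$)
$\sqrt{E{\left(C{\left(o{\left(-5 \right)},29 \right)} \right)} + K{\left(-1317 \right)}} = \sqrt{-1032 + 2 \left(-1317\right)} = \sqrt{-1032 - 2634} = \sqrt{-3666} = i \sqrt{3666}$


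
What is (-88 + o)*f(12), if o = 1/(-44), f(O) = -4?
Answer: 3873/11 ≈ 352.09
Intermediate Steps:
o = -1/44 ≈ -0.022727
(-88 + o)*f(12) = (-88 - 1/44)*(-4) = -3873/44*(-4) = 3873/11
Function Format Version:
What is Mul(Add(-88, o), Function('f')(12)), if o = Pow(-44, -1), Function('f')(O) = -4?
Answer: Rational(3873, 11) ≈ 352.09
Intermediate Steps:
o = Rational(-1, 44) ≈ -0.022727
Mul(Add(-88, o), Function('f')(12)) = Mul(Add(-88, Rational(-1, 44)), -4) = Mul(Rational(-3873, 44), -4) = Rational(3873, 11)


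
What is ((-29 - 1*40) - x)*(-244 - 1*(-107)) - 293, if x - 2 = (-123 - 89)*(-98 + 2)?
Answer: 2797658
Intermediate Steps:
x = 20354 (x = 2 + (-123 - 89)*(-98 + 2) = 2 - 212*(-96) = 2 + 20352 = 20354)
((-29 - 1*40) - x)*(-244 - 1*(-107)) - 293 = ((-29 - 1*40) - 1*20354)*(-244 - 1*(-107)) - 293 = ((-29 - 40) - 20354)*(-244 + 107) - 293 = (-69 - 20354)*(-137) - 293 = -20423*(-137) - 293 = 2797951 - 293 = 2797658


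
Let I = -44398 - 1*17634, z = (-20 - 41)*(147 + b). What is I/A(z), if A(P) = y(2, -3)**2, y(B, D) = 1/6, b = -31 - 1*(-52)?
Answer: -2233152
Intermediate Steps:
b = 21 (b = -31 + 52 = 21)
y(B, D) = 1/6
z = -10248 (z = (-20 - 41)*(147 + 21) = -61*168 = -10248)
I = -62032 (I = -44398 - 17634 = -62032)
A(P) = 1/36 (A(P) = (1/6)**2 = 1/36)
I/A(z) = -62032/1/36 = -62032*36 = -2233152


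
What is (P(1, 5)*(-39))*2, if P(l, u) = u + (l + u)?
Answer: -858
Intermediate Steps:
P(l, u) = l + 2*u
(P(1, 5)*(-39))*2 = ((1 + 2*5)*(-39))*2 = ((1 + 10)*(-39))*2 = (11*(-39))*2 = -429*2 = -858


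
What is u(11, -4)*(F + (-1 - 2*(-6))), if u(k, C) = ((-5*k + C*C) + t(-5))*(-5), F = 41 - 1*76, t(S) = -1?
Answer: -4800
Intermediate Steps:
F = -35 (F = 41 - 76 = -35)
u(k, C) = 5 - 5*C² + 25*k (u(k, C) = ((-5*k + C*C) - 1)*(-5) = ((-5*k + C²) - 1)*(-5) = ((C² - 5*k) - 1)*(-5) = (-1 + C² - 5*k)*(-5) = 5 - 5*C² + 25*k)
u(11, -4)*(F + (-1 - 2*(-6))) = (5 - 5*(-4)² + 25*11)*(-35 + (-1 - 2*(-6))) = (5 - 5*16 + 275)*(-35 + (-1 + 12)) = (5 - 80 + 275)*(-35 + 11) = 200*(-24) = -4800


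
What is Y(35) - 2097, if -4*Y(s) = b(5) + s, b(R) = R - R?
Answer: -8423/4 ≈ -2105.8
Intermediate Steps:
b(R) = 0
Y(s) = -s/4 (Y(s) = -(0 + s)/4 = -s/4)
Y(35) - 2097 = -1/4*35 - 2097 = -35/4 - 2097 = -8423/4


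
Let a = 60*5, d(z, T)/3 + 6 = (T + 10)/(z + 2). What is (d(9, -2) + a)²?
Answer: 9771876/121 ≈ 80759.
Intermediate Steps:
d(z, T) = -18 + 3*(10 + T)/(2 + z) (d(z, T) = -18 + 3*((T + 10)/(z + 2)) = -18 + 3*((10 + T)/(2 + z)) = -18 + 3*(10 + T)/(2 + z))
a = 300
(d(9, -2) + a)² = (3*(-2 - 2 - 6*9)/(2 + 9) + 300)² = (3*(-2 - 2 - 54)/11 + 300)² = (3*(1/11)*(-58) + 300)² = (-174/11 + 300)² = (3126/11)² = 9771876/121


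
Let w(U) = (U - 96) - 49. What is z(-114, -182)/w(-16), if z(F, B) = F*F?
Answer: -12996/161 ≈ -80.720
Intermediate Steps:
w(U) = -145 + U (w(U) = (-96 + U) - 49 = -145 + U)
z(F, B) = F**2
z(-114, -182)/w(-16) = (-114)**2/(-145 - 16) = 12996/(-161) = 12996*(-1/161) = -12996/161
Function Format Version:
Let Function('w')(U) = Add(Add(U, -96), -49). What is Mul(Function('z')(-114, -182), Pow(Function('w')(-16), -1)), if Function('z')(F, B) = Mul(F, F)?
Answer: Rational(-12996, 161) ≈ -80.720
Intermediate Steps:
Function('w')(U) = Add(-145, U) (Function('w')(U) = Add(Add(-96, U), -49) = Add(-145, U))
Function('z')(F, B) = Pow(F, 2)
Mul(Function('z')(-114, -182), Pow(Function('w')(-16), -1)) = Mul(Pow(-114, 2), Pow(Add(-145, -16), -1)) = Mul(12996, Pow(-161, -1)) = Mul(12996, Rational(-1, 161)) = Rational(-12996, 161)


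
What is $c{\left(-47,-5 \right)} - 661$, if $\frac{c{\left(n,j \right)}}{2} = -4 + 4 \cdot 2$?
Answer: $-653$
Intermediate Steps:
$c{\left(n,j \right)} = 8$ ($c{\left(n,j \right)} = 2 \left(-4 + 4 \cdot 2\right) = 2 \left(-4 + 8\right) = 2 \cdot 4 = 8$)
$c{\left(-47,-5 \right)} - 661 = 8 - 661 = -653$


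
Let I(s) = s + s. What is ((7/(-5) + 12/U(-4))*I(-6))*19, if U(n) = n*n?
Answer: 741/5 ≈ 148.20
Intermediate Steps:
I(s) = 2*s
U(n) = n²
((7/(-5) + 12/U(-4))*I(-6))*19 = ((7/(-5) + 12/((-4)²))*(2*(-6)))*19 = ((7*(-⅕) + 12/16)*(-12))*19 = ((-7/5 + 12*(1/16))*(-12))*19 = ((-7/5 + ¾)*(-12))*19 = -13/20*(-12)*19 = (39/5)*19 = 741/5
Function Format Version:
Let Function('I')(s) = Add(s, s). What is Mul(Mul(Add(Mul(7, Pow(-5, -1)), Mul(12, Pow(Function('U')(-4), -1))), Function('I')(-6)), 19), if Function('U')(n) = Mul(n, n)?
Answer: Rational(741, 5) ≈ 148.20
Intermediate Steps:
Function('I')(s) = Mul(2, s)
Function('U')(n) = Pow(n, 2)
Mul(Mul(Add(Mul(7, Pow(-5, -1)), Mul(12, Pow(Function('U')(-4), -1))), Function('I')(-6)), 19) = Mul(Mul(Add(Mul(7, Pow(-5, -1)), Mul(12, Pow(Pow(-4, 2), -1))), Mul(2, -6)), 19) = Mul(Mul(Add(Mul(7, Rational(-1, 5)), Mul(12, Pow(16, -1))), -12), 19) = Mul(Mul(Add(Rational(-7, 5), Mul(12, Rational(1, 16))), -12), 19) = Mul(Mul(Add(Rational(-7, 5), Rational(3, 4)), -12), 19) = Mul(Mul(Rational(-13, 20), -12), 19) = Mul(Rational(39, 5), 19) = Rational(741, 5)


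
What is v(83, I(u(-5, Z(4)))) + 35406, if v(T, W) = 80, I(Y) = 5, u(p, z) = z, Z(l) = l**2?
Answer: 35486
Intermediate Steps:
v(83, I(u(-5, Z(4)))) + 35406 = 80 + 35406 = 35486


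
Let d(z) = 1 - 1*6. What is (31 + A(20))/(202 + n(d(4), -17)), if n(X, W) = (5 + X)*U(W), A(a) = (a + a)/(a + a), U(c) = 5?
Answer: 16/101 ≈ 0.15842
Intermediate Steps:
d(z) = -5 (d(z) = 1 - 6 = -5)
A(a) = 1 (A(a) = (2*a)/((2*a)) = (2*a)*(1/(2*a)) = 1)
n(X, W) = 25 + 5*X (n(X, W) = (5 + X)*5 = 25 + 5*X)
(31 + A(20))/(202 + n(d(4), -17)) = (31 + 1)/(202 + (25 + 5*(-5))) = 32/(202 + (25 - 25)) = 32/(202 + 0) = 32/202 = 32*(1/202) = 16/101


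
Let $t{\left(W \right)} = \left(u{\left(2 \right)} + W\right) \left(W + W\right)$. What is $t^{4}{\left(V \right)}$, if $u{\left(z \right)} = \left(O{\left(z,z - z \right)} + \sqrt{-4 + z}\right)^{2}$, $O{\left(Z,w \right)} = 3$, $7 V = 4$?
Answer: $- \frac{160250458112}{5764801} - \frac{3746070528 i \sqrt{2}}{823543} \approx -27798.0 - 6432.9 i$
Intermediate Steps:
$V = \frac{4}{7}$ ($V = \frac{1}{7} \cdot 4 = \frac{4}{7} \approx 0.57143$)
$u{\left(z \right)} = \left(3 + \sqrt{-4 + z}\right)^{2}$
$t{\left(W \right)} = 2 W \left(W + \left(3 + i \sqrt{2}\right)^{2}\right)$ ($t{\left(W \right)} = \left(\left(3 + \sqrt{-4 + 2}\right)^{2} + W\right) \left(W + W\right) = \left(\left(3 + \sqrt{-2}\right)^{2} + W\right) 2 W = \left(\left(3 + i \sqrt{2}\right)^{2} + W\right) 2 W = \left(W + \left(3 + i \sqrt{2}\right)^{2}\right) 2 W = 2 W \left(W + \left(3 + i \sqrt{2}\right)^{2}\right)$)
$t^{4}{\left(V \right)} = \left(2 \cdot \frac{4}{7} \left(\frac{4}{7} + \left(3 + i \sqrt{2}\right)^{2}\right)\right)^{4} = \left(\frac{32}{49} + \frac{8 \left(3 + i \sqrt{2}\right)^{2}}{7}\right)^{4}$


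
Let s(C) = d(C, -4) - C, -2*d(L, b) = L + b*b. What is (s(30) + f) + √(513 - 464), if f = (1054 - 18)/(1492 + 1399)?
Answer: -18850/413 ≈ -45.642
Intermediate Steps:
f = 148/413 (f = 1036/2891 = 1036*(1/2891) = 148/413 ≈ 0.35835)
d(L, b) = -L/2 - b²/2 (d(L, b) = -(L + b*b)/2 = -(L + b²)/2 = -L/2 - b²/2)
s(C) = -8 - 3*C/2 (s(C) = (-C/2 - ½*(-4)²) - C = (-C/2 - ½*16) - C = (-C/2 - 8) - C = (-8 - C/2) - C = -8 - 3*C/2)
(s(30) + f) + √(513 - 464) = ((-8 - 3/2*30) + 148/413) + √(513 - 464) = ((-8 - 45) + 148/413) + √49 = (-53 + 148/413) + 7 = -21741/413 + 7 = -18850/413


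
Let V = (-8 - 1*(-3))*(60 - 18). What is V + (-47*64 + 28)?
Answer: -3190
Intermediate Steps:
V = -210 (V = (-8 + 3)*42 = -5*42 = -210)
V + (-47*64 + 28) = -210 + (-47*64 + 28) = -210 + (-3008 + 28) = -210 - 2980 = -3190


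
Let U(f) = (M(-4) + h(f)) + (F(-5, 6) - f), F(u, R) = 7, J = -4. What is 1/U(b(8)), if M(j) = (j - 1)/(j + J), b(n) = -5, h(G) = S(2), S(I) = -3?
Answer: 8/77 ≈ 0.10390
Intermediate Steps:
h(G) = -3
M(j) = (-1 + j)/(-4 + j) (M(j) = (j - 1)/(j - 4) = (-1 + j)/(-4 + j))
U(f) = 37/8 - f (U(f) = ((-1 - 4)/(-4 - 4) - 3) + (7 - f) = (-5/(-8) - 3) + (7 - f) = (-⅛*(-5) - 3) + (7 - f) = (5/8 - 3) + (7 - f) = -19/8 + (7 - f) = 37/8 - f)
1/U(b(8)) = 1/(37/8 - 1*(-5)) = 1/(37/8 + 5) = 1/(77/8) = 8/77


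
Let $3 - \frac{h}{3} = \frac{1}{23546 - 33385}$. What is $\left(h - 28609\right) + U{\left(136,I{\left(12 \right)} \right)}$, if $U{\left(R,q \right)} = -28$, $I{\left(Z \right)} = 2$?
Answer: $- \frac{281670889}{9839} \approx -28628.0$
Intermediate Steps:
$h = \frac{88554}{9839}$ ($h = 9 - \frac{3}{23546 - 33385} = 9 - \frac{3}{-9839} = 9 - - \frac{3}{9839} = 9 + \frac{3}{9839} = \frac{88554}{9839} \approx 9.0003$)
$\left(h - 28609\right) + U{\left(136,I{\left(12 \right)} \right)} = \left(\frac{88554}{9839} - 28609\right) - 28 = - \frac{281395397}{9839} - 28 = - \frac{281670889}{9839}$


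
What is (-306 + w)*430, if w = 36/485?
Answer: -12760164/97 ≈ -1.3155e+5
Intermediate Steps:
w = 36/485 (w = 36*(1/485) = 36/485 ≈ 0.074227)
(-306 + w)*430 = (-306 + 36/485)*430 = -148374/485*430 = -12760164/97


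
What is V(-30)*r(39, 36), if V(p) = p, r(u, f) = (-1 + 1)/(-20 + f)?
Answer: 0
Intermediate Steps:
r(u, f) = 0 (r(u, f) = 0/(-20 + f) = 0)
V(-30)*r(39, 36) = -30*0 = 0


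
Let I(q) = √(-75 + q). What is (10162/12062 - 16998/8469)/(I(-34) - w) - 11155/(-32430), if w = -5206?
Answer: 14910019907716103/43374864829674990 + 19827983*I*√109/461434732230585 ≈ 0.34375 + 4.4862e-7*I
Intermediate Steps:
(10162/12062 - 16998/8469)/(I(-34) - w) - 11155/(-32430) = (10162/12062 - 16998/8469)/(√(-75 - 34) - 1*(-5206)) - 11155/(-32430) = (10162*(1/12062) - 16998*1/8469)/(√(-109) + 5206) - 11155*(-1/32430) = (5081/6031 - 5666/2823)/(I*√109 + 5206) + 97/282 = -19827983/(17025513*(5206 + I*√109)) + 97/282 = 97/282 - 19827983/(17025513*(5206 + I*√109))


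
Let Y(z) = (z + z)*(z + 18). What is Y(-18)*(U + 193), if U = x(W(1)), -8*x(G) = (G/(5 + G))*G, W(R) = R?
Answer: 0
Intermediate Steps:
Y(z) = 2*z*(18 + z) (Y(z) = (2*z)*(18 + z) = 2*z*(18 + z))
x(G) = -G²/(8*(5 + G)) (x(G) = -G/(5 + G)*G/8 = -G²/(8*(5 + G)))
U = -1/48 (U = -1*1²/(40 + 8*1) = -1*1/(40 + 8) = -1*1/48 = -1*1*1/48 = -1/48 ≈ -0.020833)
Y(-18)*(U + 193) = (2*(-18)*(18 - 18))*(-1/48 + 193) = (2*(-18)*0)*(9263/48) = 0*(9263/48) = 0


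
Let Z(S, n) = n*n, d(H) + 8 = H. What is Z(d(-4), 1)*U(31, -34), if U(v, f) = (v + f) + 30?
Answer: 27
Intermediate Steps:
U(v, f) = 30 + f + v (U(v, f) = (f + v) + 30 = 30 + f + v)
d(H) = -8 + H
Z(S, n) = n**2
Z(d(-4), 1)*U(31, -34) = 1**2*(30 - 34 + 31) = 1*27 = 27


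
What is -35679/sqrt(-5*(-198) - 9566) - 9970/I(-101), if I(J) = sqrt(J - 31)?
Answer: I*(1177407*sqrt(134) + 5343920*sqrt(33))/35376 ≈ 1253.1*I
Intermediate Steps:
I(J) = sqrt(-31 + J)
-35679/sqrt(-5*(-198) - 9566) - 9970/I(-101) = -35679/sqrt(-5*(-198) - 9566) - 9970/sqrt(-31 - 101) = -35679/sqrt(990 - 9566) - 9970*(-I*sqrt(33)/66) = -35679*(-I*sqrt(134)/1072) - 9970*(-I*sqrt(33)/66) = -35679*(-I*sqrt(134)/1072) - (-4985)*I*sqrt(33)/33 = -(-35679)*I*sqrt(134)/1072 + 4985*I*sqrt(33)/33 = 35679*I*sqrt(134)/1072 + 4985*I*sqrt(33)/33 = 4985*I*sqrt(33)/33 + 35679*I*sqrt(134)/1072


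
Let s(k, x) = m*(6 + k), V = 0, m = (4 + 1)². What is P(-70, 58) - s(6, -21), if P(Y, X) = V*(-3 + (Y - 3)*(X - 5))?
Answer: -300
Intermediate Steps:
m = 25 (m = 5² = 25)
s(k, x) = 150 + 25*k (s(k, x) = 25*(6 + k) = 150 + 25*k)
P(Y, X) = 0 (P(Y, X) = 0*(-3 + (Y - 3)*(X - 5)) = 0*(-3 + (-3 + Y)*(-5 + X)) = 0*(-3 + (-5 + X)*(-3 + Y)) = 0)
P(-70, 58) - s(6, -21) = 0 - (150 + 25*6) = 0 - (150 + 150) = 0 - 1*300 = 0 - 300 = -300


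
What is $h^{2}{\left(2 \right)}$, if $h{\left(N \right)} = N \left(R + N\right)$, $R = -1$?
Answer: $4$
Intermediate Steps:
$h{\left(N \right)} = N \left(-1 + N\right)$
$h^{2}{\left(2 \right)} = \left(2 \left(-1 + 2\right)\right)^{2} = \left(2 \cdot 1\right)^{2} = 2^{2} = 4$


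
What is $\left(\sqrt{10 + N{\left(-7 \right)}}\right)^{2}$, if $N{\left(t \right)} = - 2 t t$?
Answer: $-88$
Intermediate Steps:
$N{\left(t \right)} = - 2 t^{2}$
$\left(\sqrt{10 + N{\left(-7 \right)}}\right)^{2} = \left(\sqrt{10 - 2 \left(-7\right)^{2}}\right)^{2} = \left(\sqrt{10 - 98}\right)^{2} = \left(\sqrt{-88}\right)^{2} = \left(2 i \sqrt{22}\right)^{2} = -88$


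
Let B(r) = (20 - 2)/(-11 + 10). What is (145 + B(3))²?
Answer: 16129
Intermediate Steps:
B(r) = -18 (B(r) = 18/(-1) = 18*(-1) = -18)
(145 + B(3))² = (145 - 18)² = 127² = 16129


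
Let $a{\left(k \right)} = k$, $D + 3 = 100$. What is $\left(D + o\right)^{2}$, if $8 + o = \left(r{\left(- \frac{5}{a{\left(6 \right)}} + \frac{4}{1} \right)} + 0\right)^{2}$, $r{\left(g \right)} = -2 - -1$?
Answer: $8100$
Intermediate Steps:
$D = 97$ ($D = -3 + 100 = 97$)
$r{\left(g \right)} = -1$ ($r{\left(g \right)} = -2 + 1 = -1$)
$o = -7$ ($o = -8 + \left(-1 + 0\right)^{2} = -8 + \left(-1\right)^{2} = -8 + 1 = -7$)
$\left(D + o\right)^{2} = \left(97 - 7\right)^{2} = 90^{2} = 8100$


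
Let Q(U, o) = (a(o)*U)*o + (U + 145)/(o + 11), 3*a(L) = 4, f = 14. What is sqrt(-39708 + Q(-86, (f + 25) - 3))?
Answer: I*sqrt(96830951)/47 ≈ 209.37*I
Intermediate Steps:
a(L) = 4/3 (a(L) = (1/3)*4 = 4/3)
Q(U, o) = (145 + U)/(11 + o) + 4*U*o/3 (Q(U, o) = (4*U/3)*o + (U + 145)/(o + 11) = 4*U*o/3 + (145 + U)/(11 + o) = (145 + U)/(11 + o) + 4*U*o/3)
sqrt(-39708 + Q(-86, (f + 25) - 3)) = sqrt(-39708 + (435 + 3*(-86) + 4*(-86)*((14 + 25) - 3)**2 + 44*(-86)*((14 + 25) - 3))/(3*(11 + ((14 + 25) - 3)))) = sqrt(-39708 + (435 - 258 + 4*(-86)*(39 - 3)**2 + 44*(-86)*(39 - 3))/(3*(11 + (39 - 3)))) = sqrt(-39708 + (435 - 258 + 4*(-86)*36**2 + 44*(-86)*36)/(3*(11 + 36))) = sqrt(-39708 + (1/3)*(435 - 258 + 4*(-86)*1296 - 136224)/47) = sqrt(-39708 + (1/3)*(1/47)*(435 - 258 - 445824 - 136224)) = sqrt(-39708 + (1/3)*(1/47)*(-581871)) = sqrt(-39708 - 193957/47) = sqrt(-2060233/47) = I*sqrt(96830951)/47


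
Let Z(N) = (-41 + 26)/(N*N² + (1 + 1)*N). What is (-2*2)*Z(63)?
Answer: 20/83391 ≈ 0.00023983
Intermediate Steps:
Z(N) = -15/(N³ + 2*N)
(-2*2)*Z(63) = (-2*2)*(-15/(63*(2 + 63²))) = -(-60)/(63*(2 + 3969)) = -(-60)/(63*3971) = -4*(-5/83391) = 20/83391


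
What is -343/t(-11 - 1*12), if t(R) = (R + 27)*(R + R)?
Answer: 343/184 ≈ 1.8641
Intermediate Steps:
t(R) = 2*R*(27 + R) (t(R) = (27 + R)*(2*R) = 2*R*(27 + R))
-343/t(-11 - 1*12) = -343*1/(2*(-11 - 1*12)*(27 + (-11 - 1*12))) = -343*1/(2*(-11 - 12)*(27 + (-11 - 12))) = -343*(-1/(46*(27 - 23))) = -343/(2*(-23)*4) = -343/(-184) = -343*(-1/184) = 343/184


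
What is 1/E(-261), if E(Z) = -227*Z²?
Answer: -1/15463467 ≈ -6.4669e-8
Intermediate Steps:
1/E(-261) = 1/(-227*(-261)²) = 1/(-227*68121) = 1/(-15463467) = -1/15463467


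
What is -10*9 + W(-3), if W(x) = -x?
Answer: -87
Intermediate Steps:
-10*9 + W(-3) = -10*9 - 1*(-3) = -90 + 3 = -87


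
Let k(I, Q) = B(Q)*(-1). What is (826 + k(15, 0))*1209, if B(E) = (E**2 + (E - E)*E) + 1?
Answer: 997425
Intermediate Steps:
B(E) = 1 + E**2 (B(E) = (E**2 + 0*E) + 1 = (E**2 + 0) + 1 = E**2 + 1 = 1 + E**2)
k(I, Q) = -1 - Q**2 (k(I, Q) = (1 + Q**2)*(-1) = -1 - Q**2)
(826 + k(15, 0))*1209 = (826 + (-1 - 1*0**2))*1209 = (826 + (-1 - 1*0))*1209 = (826 + (-1 + 0))*1209 = (826 - 1)*1209 = 825*1209 = 997425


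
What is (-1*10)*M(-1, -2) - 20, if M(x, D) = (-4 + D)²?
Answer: -380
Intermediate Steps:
(-1*10)*M(-1, -2) - 20 = (-1*10)*(-4 - 2)² - 20 = -10*(-6)² - 20 = -10*36 - 20 = -360 - 20 = -380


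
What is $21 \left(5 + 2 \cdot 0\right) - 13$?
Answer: $92$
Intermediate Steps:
$21 \left(5 + 2 \cdot 0\right) - 13 = 21 \left(5 + 0\right) - 13 = 21 \cdot 5 - 13 = 105 - 13 = 92$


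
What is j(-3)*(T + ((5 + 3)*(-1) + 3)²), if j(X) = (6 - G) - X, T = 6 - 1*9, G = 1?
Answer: 176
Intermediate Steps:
T = -3 (T = 6 - 9 = -3)
j(X) = 5 - X (j(X) = (6 - 1*1) - X = (6 - 1) - X = 5 - X)
j(-3)*(T + ((5 + 3)*(-1) + 3)²) = (5 - 1*(-3))*(-3 + ((5 + 3)*(-1) + 3)²) = (5 + 3)*(-3 + (8*(-1) + 3)²) = 8*(-3 + (-8 + 3)²) = 8*(-3 + (-5)²) = 8*(-3 + 25) = 8*22 = 176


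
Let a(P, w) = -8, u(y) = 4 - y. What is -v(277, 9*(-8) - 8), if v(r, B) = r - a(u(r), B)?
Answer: -285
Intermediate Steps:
v(r, B) = 8 + r (v(r, B) = r - 1*(-8) = r + 8 = 8 + r)
-v(277, 9*(-8) - 8) = -(8 + 277) = -1*285 = -285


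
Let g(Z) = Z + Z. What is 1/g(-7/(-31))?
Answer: 31/14 ≈ 2.2143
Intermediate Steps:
g(Z) = 2*Z
1/g(-7/(-31)) = 1/(2*(-7/(-31))) = 1/(2*(-7*(-1/31))) = 1/(2*(7/31)) = 1/(14/31) = 31/14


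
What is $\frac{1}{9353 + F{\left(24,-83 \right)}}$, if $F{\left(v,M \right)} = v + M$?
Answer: $\frac{1}{9294} \approx 0.0001076$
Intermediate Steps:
$F{\left(v,M \right)} = M + v$
$\frac{1}{9353 + F{\left(24,-83 \right)}} = \frac{1}{9353 + \left(-83 + 24\right)} = \frac{1}{9353 - 59} = \frac{1}{9294}$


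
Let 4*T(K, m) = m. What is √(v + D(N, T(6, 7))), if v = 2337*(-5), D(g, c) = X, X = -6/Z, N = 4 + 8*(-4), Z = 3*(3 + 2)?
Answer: I*√292135/5 ≈ 108.1*I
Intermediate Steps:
Z = 15 (Z = 3*5 = 15)
T(K, m) = m/4
N = -28 (N = 4 - 32 = -28)
X = -⅖ (X = -6/15 = -6*1/15 = -⅖ ≈ -0.40000)
D(g, c) = -⅖
v = -11685
√(v + D(N, T(6, 7))) = √(-11685 - ⅖) = √(-58427/5) = I*√292135/5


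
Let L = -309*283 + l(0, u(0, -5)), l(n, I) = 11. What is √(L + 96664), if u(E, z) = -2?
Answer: 2*√2307 ≈ 96.063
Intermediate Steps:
L = -87436 (L = -309*283 + 11 = -87447 + 11 = -87436)
√(L + 96664) = √(-87436 + 96664) = √9228 = 2*√2307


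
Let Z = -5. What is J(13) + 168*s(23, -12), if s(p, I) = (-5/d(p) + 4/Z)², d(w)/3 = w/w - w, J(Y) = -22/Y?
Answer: 10196372/117975 ≈ 86.428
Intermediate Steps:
d(w) = 3 - 3*w (d(w) = 3*(w/w - w) = 3*(1 - w) = 3 - 3*w)
s(p, I) = (-⅘ - 5/(3 - 3*p))² (s(p, I) = (-5/(3 - 3*p) + 4/(-5))² = (-5/(3 - 3*p) + 4*(-⅕))² = (-5/(3 - 3*p) - ⅘)² = (-⅘ - 5/(3 - 3*p))²)
J(13) + 168*s(23, -12) = -22/13 + 168*((37 - 12*23)²/(225*(-1 + 23)²)) = -22*1/13 + 168*((1/225)*(37 - 276)²/22²) = -22/13 + 168*((1/225)*(1/484)*(-239)²) = -22/13 + 168*((1/225)*(1/484)*57121) = -22/13 + 168*(57121/108900) = -22/13 + 799694/9075 = 10196372/117975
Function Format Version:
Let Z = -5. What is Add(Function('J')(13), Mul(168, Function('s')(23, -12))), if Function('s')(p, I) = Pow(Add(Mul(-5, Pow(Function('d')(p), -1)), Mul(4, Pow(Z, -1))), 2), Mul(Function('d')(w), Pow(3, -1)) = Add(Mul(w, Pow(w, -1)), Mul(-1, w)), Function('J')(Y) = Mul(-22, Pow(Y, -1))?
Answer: Rational(10196372, 117975) ≈ 86.428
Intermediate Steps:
Function('d')(w) = Add(3, Mul(-3, w)) (Function('d')(w) = Mul(3, Add(Mul(w, Pow(w, -1)), Mul(-1, w))) = Mul(3, Add(1, Mul(-1, w))) = Add(3, Mul(-3, w)))
Function('s')(p, I) = Pow(Add(Rational(-4, 5), Mul(-5, Pow(Add(3, Mul(-3, p)), -1))), 2) (Function('s')(p, I) = Pow(Add(Mul(-5, Pow(Add(3, Mul(-3, p)), -1)), Mul(4, Pow(-5, -1))), 2) = Pow(Add(Mul(-5, Pow(Add(3, Mul(-3, p)), -1)), Mul(4, Rational(-1, 5))), 2) = Pow(Add(Mul(-5, Pow(Add(3, Mul(-3, p)), -1)), Rational(-4, 5)), 2) = Pow(Add(Rational(-4, 5), Mul(-5, Pow(Add(3, Mul(-3, p)), -1))), 2))
Add(Function('J')(13), Mul(168, Function('s')(23, -12))) = Add(Mul(-22, Pow(13, -1)), Mul(168, Mul(Rational(1, 225), Pow(Add(-1, 23), -2), Pow(Add(37, Mul(-12, 23)), 2)))) = Add(Mul(-22, Rational(1, 13)), Mul(168, Mul(Rational(1, 225), Pow(22, -2), Pow(Add(37, -276), 2)))) = Add(Rational(-22, 13), Mul(168, Mul(Rational(1, 225), Rational(1, 484), Pow(-239, 2)))) = Add(Rational(-22, 13), Mul(168, Mul(Rational(1, 225), Rational(1, 484), 57121))) = Add(Rational(-22, 13), Mul(168, Rational(57121, 108900))) = Add(Rational(-22, 13), Rational(799694, 9075)) = Rational(10196372, 117975)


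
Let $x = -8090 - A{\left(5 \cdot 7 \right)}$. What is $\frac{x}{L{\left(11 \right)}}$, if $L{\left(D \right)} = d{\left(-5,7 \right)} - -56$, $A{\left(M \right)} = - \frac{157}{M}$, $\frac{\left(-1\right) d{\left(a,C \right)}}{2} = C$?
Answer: $- \frac{94331}{490} \approx -192.51$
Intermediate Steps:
$d{\left(a,C \right)} = - 2 C$
$x = - \frac{282993}{35}$ ($x = -8090 - - \frac{157}{5 \cdot 7} = -8090 - - \frac{157}{35} = -8090 + \frac{157}{35} = - \frac{282993}{35} \approx -8085.5$)
$L{\left(D \right)} = 42$ ($L{\left(D \right)} = \left(-2\right) 7 - -56 = -14 + 56 = 42$)
$\frac{x}{L{\left(11 \right)}} = - \frac{282993}{35 \cdot 42} = \left(- \frac{282993}{35}\right) \frac{1}{42} = - \frac{94331}{490}$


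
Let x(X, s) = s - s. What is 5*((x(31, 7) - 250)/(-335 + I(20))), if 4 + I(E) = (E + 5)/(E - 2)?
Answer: 22500/6077 ≈ 3.7025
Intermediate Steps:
x(X, s) = 0
I(E) = -4 + (5 + E)/(-2 + E) (I(E) = -4 + (E + 5)/(E - 2) = -4 + (5 + E)/(-2 + E))
5*((x(31, 7) - 250)/(-335 + I(20))) = 5*((0 - 250)/(-335 + (13 - 3*20)/(-2 + 20))) = 5*(-250/(-335 + (13 - 60)/18)) = 5*(-250/(-335 + (1/18)*(-47))) = 5*(-250/(-335 - 47/18)) = 5*(-250/(-6077/18)) = 5*(-250*(-18/6077)) = 5*(4500/6077) = 22500/6077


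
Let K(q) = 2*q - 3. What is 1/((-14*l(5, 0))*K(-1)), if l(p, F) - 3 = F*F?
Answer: 1/210 ≈ 0.0047619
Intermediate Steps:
l(p, F) = 3 + F**2 (l(p, F) = 3 + F*F = 3 + F**2)
K(q) = -3 + 2*q
1/((-14*l(5, 0))*K(-1)) = 1/((-14*(3 + 0**2))*(-3 + 2*(-1))) = 1/((-14*(3 + 0))*(-3 - 2)) = 1/(-14*3*(-5)) = 1/(-42*(-5)) = 1/210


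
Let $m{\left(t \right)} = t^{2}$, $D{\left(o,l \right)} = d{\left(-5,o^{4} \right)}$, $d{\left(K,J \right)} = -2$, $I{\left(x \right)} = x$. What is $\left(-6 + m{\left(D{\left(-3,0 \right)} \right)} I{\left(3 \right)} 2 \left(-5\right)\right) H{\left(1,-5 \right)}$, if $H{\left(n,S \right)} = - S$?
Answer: $-630$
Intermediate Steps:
$D{\left(o,l \right)} = -2$
$\left(-6 + m{\left(D{\left(-3,0 \right)} \right)} I{\left(3 \right)} 2 \left(-5\right)\right) H{\left(1,-5 \right)} = \left(-6 + \left(-2\right)^{2} \cdot 3 \cdot 2 \left(-5\right)\right) \left(\left(-1\right) \left(-5\right)\right) = \left(-6 + 4 \cdot 3 \left(-10\right)\right) 5 = \left(-6 + 12 \left(-10\right)\right) 5 = \left(-6 - 120\right) 5 = \left(-126\right) 5 = -630$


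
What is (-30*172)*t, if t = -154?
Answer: 794640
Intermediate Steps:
(-30*172)*t = -30*172*(-154) = -5160*(-154) = 794640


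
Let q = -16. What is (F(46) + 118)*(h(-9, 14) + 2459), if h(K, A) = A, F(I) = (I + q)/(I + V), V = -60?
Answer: 2005603/7 ≈ 2.8651e+5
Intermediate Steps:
F(I) = (-16 + I)/(-60 + I) (F(I) = (I - 16)/(I - 60) = (-16 + I)/(-60 + I))
(F(46) + 118)*(h(-9, 14) + 2459) = ((-16 + 46)/(-60 + 46) + 118)*(14 + 2459) = (30/(-14) + 118)*2473 = (-1/14*30 + 118)*2473 = (-15/7 + 118)*2473 = (811/7)*2473 = 2005603/7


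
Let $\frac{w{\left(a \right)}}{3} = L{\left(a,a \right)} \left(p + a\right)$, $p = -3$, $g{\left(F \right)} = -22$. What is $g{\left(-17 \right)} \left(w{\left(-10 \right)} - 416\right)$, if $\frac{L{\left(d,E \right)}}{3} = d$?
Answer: $-16588$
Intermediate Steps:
$L{\left(d,E \right)} = 3 d$
$w{\left(a \right)} = 9 a \left(-3 + a\right)$ ($w{\left(a \right)} = 3 \cdot 3 a \left(-3 + a\right) = 9 a \left(-3 + a\right)$)
$g{\left(-17 \right)} \left(w{\left(-10 \right)} - 416\right) = - 22 \left(9 \left(-10\right) \left(-3 - 10\right) - 416\right) = - 22 \left(9 \left(-10\right) \left(-13\right) - 416\right) = - 22 \left(1170 - 416\right) = \left(-22\right) 754 = -16588$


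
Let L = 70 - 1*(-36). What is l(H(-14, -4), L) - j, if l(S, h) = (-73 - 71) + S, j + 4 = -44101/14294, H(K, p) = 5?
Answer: -1885589/14294 ≈ -131.91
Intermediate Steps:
L = 106 (L = 70 + 36 = 106)
j = -101277/14294 (j = -4 - 44101/14294 = -101277/14294 ≈ -7.0853)
l(S, h) = -144 + S
l(H(-14, -4), L) - j = (-144 + 5) - 1*(-101277/14294) = -139 + 101277/14294 = -1885589/14294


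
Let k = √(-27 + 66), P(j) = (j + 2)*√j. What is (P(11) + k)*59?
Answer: 59*√39 + 767*√11 ≈ 2912.3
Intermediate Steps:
P(j) = √j*(2 + j) (P(j) = (2 + j)*√j = √j*(2 + j))
k = √39 ≈ 6.2450
(P(11) + k)*59 = (√11*(2 + 11) + √39)*59 = (√11*13 + √39)*59 = (13*√11 + √39)*59 = (√39 + 13*√11)*59 = 59*√39 + 767*√11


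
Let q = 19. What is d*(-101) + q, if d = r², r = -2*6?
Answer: -14525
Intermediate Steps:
r = -12
d = 144 (d = (-12)² = 144)
d*(-101) + q = 144*(-101) + 19 = -14544 + 19 = -14525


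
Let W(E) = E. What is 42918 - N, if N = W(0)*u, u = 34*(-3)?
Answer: 42918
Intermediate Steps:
u = -102
N = 0 (N = 0*(-102) = 0)
42918 - N = 42918 - 1*0 = 42918 + 0 = 42918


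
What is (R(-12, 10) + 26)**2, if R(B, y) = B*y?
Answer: 8836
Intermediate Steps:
(R(-12, 10) + 26)**2 = (-12*10 + 26)**2 = (-120 + 26)**2 = (-94)**2 = 8836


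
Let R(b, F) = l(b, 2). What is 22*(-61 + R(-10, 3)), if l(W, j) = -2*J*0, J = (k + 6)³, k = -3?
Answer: -1342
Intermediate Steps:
J = 27 (J = (-3 + 6)³ = 3³ = 27)
l(W, j) = 0 (l(W, j) = -2*27*0 = -54*0 = 0)
R(b, F) = 0
22*(-61 + R(-10, 3)) = 22*(-61 + 0) = 22*(-61) = -1342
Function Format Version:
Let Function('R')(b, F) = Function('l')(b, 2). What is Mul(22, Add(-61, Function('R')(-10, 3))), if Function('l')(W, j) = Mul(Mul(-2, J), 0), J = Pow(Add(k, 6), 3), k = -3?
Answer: -1342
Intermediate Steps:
J = 27 (J = Pow(Add(-3, 6), 3) = Pow(3, 3) = 27)
Function('l')(W, j) = 0 (Function('l')(W, j) = Mul(Mul(-2, 27), 0) = Mul(-54, 0) = 0)
Function('R')(b, F) = 0
Mul(22, Add(-61, Function('R')(-10, 3))) = Mul(22, Add(-61, 0)) = Mul(22, -61) = -1342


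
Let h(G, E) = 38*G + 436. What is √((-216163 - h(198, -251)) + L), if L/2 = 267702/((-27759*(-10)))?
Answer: I*√479719997366665/46265 ≈ 473.41*I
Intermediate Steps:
h(G, E) = 436 + 38*G
L = 89234/46265 (L = 2*(267702/((-27759*(-10)))) = 2*(267702/277590) = 2*(267702*(1/277590)) = 2*(44617/46265) = 89234/46265 ≈ 1.9288)
√((-216163 - h(198, -251)) + L) = √((-216163 - (436 + 38*198)) + 89234/46265) = √((-216163 - (436 + 7524)) + 89234/46265) = √((-216163 - 1*7960) + 89234/46265) = √((-216163 - 7960) + 89234/46265) = √(-224123 + 89234/46265) = √(-10368961361/46265) = I*√479719997366665/46265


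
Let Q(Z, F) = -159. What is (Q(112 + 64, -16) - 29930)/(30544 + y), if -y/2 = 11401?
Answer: -30089/7742 ≈ -3.8865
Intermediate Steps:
y = -22802 (y = -2*11401 = -22802)
(Q(112 + 64, -16) - 29930)/(30544 + y) = (-159 - 29930)/(30544 - 22802) = -30089/7742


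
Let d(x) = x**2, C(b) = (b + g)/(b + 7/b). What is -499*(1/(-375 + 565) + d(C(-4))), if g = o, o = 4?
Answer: -499/190 ≈ -2.6263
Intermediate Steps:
g = 4
C(b) = (4 + b)/(b + 7/b) (C(b) = (b + 4)/(b + 7/b) = (4 + b)/(b + 7/b))
-499*(1/(-375 + 565) + d(C(-4))) = -499*(1/(-375 + 565) + (-4*(4 - 4)/(7 + (-4)**2))**2) = -499*(1/190 + (-4*0/(7 + 16))**2) = -499*(1/190 + (-4*0/23)**2) = -499*(1/190 + (-4*1/23*0)**2) = -499*(1/190 + 0**2) = -499*(1/190 + 0) = -499*1/190 = -499/190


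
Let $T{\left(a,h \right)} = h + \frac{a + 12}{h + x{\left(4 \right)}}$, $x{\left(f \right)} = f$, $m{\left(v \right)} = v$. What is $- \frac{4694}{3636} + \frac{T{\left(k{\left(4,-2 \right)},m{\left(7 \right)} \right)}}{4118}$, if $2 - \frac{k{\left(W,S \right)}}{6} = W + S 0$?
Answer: $- \frac{2413055}{1871631} \approx -1.2893$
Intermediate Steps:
$k{\left(W,S \right)} = 12 - 6 W$ ($k{\left(W,S \right)} = 12 - 6 \left(W + S 0\right) = 12 - 6 \left(W + 0\right) = 12 - 6 W$)
$T{\left(a,h \right)} = h + \frac{12 + a}{4 + h}$ ($T{\left(a,h \right)} = h + \frac{a + 12}{h + 4} = h + \frac{12 + a}{4 + h}$)
$- \frac{4694}{3636} + \frac{T{\left(k{\left(4,-2 \right)},m{\left(7 \right)} \right)}}{4118} = - \frac{4694}{3636} + \frac{\frac{1}{4 + 7} \left(12 + \left(12 - 24\right) + 7^{2} + 4 \cdot 7\right)}{4118} = \left(-4694\right) \frac{1}{3636} + \frac{12 + \left(12 - 24\right) + 49 + 28}{11} \cdot \frac{1}{4118} = - \frac{2347}{1818} + \frac{12 - 12 + 49 + 28}{11} \cdot \frac{1}{4118} = - \frac{2347}{1818} + \frac{1}{11} \cdot 77 \cdot \frac{1}{4118} = - \frac{2347}{1818} + 7 \cdot \frac{1}{4118} = - \frac{2347}{1818} + \frac{7}{4118} = - \frac{2413055}{1871631}$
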